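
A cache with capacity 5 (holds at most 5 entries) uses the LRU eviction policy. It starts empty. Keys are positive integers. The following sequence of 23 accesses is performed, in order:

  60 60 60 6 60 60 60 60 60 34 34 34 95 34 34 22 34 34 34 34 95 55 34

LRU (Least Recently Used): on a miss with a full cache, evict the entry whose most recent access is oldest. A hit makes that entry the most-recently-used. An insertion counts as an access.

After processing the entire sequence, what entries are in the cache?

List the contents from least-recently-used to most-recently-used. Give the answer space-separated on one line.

LRU simulation (capacity=5):
  1. access 60: MISS. Cache (LRU->MRU): [60]
  2. access 60: HIT. Cache (LRU->MRU): [60]
  3. access 60: HIT. Cache (LRU->MRU): [60]
  4. access 6: MISS. Cache (LRU->MRU): [60 6]
  5. access 60: HIT. Cache (LRU->MRU): [6 60]
  6. access 60: HIT. Cache (LRU->MRU): [6 60]
  7. access 60: HIT. Cache (LRU->MRU): [6 60]
  8. access 60: HIT. Cache (LRU->MRU): [6 60]
  9. access 60: HIT. Cache (LRU->MRU): [6 60]
  10. access 34: MISS. Cache (LRU->MRU): [6 60 34]
  11. access 34: HIT. Cache (LRU->MRU): [6 60 34]
  12. access 34: HIT. Cache (LRU->MRU): [6 60 34]
  13. access 95: MISS. Cache (LRU->MRU): [6 60 34 95]
  14. access 34: HIT. Cache (LRU->MRU): [6 60 95 34]
  15. access 34: HIT. Cache (LRU->MRU): [6 60 95 34]
  16. access 22: MISS. Cache (LRU->MRU): [6 60 95 34 22]
  17. access 34: HIT. Cache (LRU->MRU): [6 60 95 22 34]
  18. access 34: HIT. Cache (LRU->MRU): [6 60 95 22 34]
  19. access 34: HIT. Cache (LRU->MRU): [6 60 95 22 34]
  20. access 34: HIT. Cache (LRU->MRU): [6 60 95 22 34]
  21. access 95: HIT. Cache (LRU->MRU): [6 60 22 34 95]
  22. access 55: MISS, evict 6. Cache (LRU->MRU): [60 22 34 95 55]
  23. access 34: HIT. Cache (LRU->MRU): [60 22 95 55 34]
Total: 17 hits, 6 misses, 1 evictions

Answer: 60 22 95 55 34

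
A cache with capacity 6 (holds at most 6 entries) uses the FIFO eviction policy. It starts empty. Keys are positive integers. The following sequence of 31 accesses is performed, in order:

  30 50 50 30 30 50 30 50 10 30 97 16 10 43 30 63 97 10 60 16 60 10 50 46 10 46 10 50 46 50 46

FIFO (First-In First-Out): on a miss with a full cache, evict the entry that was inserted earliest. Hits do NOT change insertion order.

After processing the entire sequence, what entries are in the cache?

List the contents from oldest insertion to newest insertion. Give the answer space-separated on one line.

Answer: 43 63 60 50 46 10

Derivation:
FIFO simulation (capacity=6):
  1. access 30: MISS. Cache (old->new): [30]
  2. access 50: MISS. Cache (old->new): [30 50]
  3. access 50: HIT. Cache (old->new): [30 50]
  4. access 30: HIT. Cache (old->new): [30 50]
  5. access 30: HIT. Cache (old->new): [30 50]
  6. access 50: HIT. Cache (old->new): [30 50]
  7. access 30: HIT. Cache (old->new): [30 50]
  8. access 50: HIT. Cache (old->new): [30 50]
  9. access 10: MISS. Cache (old->new): [30 50 10]
  10. access 30: HIT. Cache (old->new): [30 50 10]
  11. access 97: MISS. Cache (old->new): [30 50 10 97]
  12. access 16: MISS. Cache (old->new): [30 50 10 97 16]
  13. access 10: HIT. Cache (old->new): [30 50 10 97 16]
  14. access 43: MISS. Cache (old->new): [30 50 10 97 16 43]
  15. access 30: HIT. Cache (old->new): [30 50 10 97 16 43]
  16. access 63: MISS, evict 30. Cache (old->new): [50 10 97 16 43 63]
  17. access 97: HIT. Cache (old->new): [50 10 97 16 43 63]
  18. access 10: HIT. Cache (old->new): [50 10 97 16 43 63]
  19. access 60: MISS, evict 50. Cache (old->new): [10 97 16 43 63 60]
  20. access 16: HIT. Cache (old->new): [10 97 16 43 63 60]
  21. access 60: HIT. Cache (old->new): [10 97 16 43 63 60]
  22. access 10: HIT. Cache (old->new): [10 97 16 43 63 60]
  23. access 50: MISS, evict 10. Cache (old->new): [97 16 43 63 60 50]
  24. access 46: MISS, evict 97. Cache (old->new): [16 43 63 60 50 46]
  25. access 10: MISS, evict 16. Cache (old->new): [43 63 60 50 46 10]
  26. access 46: HIT. Cache (old->new): [43 63 60 50 46 10]
  27. access 10: HIT. Cache (old->new): [43 63 60 50 46 10]
  28. access 50: HIT. Cache (old->new): [43 63 60 50 46 10]
  29. access 46: HIT. Cache (old->new): [43 63 60 50 46 10]
  30. access 50: HIT. Cache (old->new): [43 63 60 50 46 10]
  31. access 46: HIT. Cache (old->new): [43 63 60 50 46 10]
Total: 20 hits, 11 misses, 5 evictions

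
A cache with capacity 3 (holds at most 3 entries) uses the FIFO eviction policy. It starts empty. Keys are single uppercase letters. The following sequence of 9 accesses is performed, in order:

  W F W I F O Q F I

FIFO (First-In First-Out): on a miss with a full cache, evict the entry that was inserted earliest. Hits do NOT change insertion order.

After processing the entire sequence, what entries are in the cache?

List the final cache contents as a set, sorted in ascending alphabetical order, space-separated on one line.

Answer: F I Q

Derivation:
FIFO simulation (capacity=3):
  1. access W: MISS. Cache (old->new): [W]
  2. access F: MISS. Cache (old->new): [W F]
  3. access W: HIT. Cache (old->new): [W F]
  4. access I: MISS. Cache (old->new): [W F I]
  5. access F: HIT. Cache (old->new): [W F I]
  6. access O: MISS, evict W. Cache (old->new): [F I O]
  7. access Q: MISS, evict F. Cache (old->new): [I O Q]
  8. access F: MISS, evict I. Cache (old->new): [O Q F]
  9. access I: MISS, evict O. Cache (old->new): [Q F I]
Total: 2 hits, 7 misses, 4 evictions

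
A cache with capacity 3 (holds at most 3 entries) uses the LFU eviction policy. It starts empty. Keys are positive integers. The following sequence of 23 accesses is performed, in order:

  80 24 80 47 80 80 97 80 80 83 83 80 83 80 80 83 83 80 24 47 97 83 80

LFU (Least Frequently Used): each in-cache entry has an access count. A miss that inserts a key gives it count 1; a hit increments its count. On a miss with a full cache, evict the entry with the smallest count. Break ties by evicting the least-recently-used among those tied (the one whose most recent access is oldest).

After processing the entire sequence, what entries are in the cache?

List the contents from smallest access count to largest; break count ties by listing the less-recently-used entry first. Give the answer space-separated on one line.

Answer: 97 83 80

Derivation:
LFU simulation (capacity=3):
  1. access 80: MISS. Cache: [80(c=1)]
  2. access 24: MISS. Cache: [80(c=1) 24(c=1)]
  3. access 80: HIT, count now 2. Cache: [24(c=1) 80(c=2)]
  4. access 47: MISS. Cache: [24(c=1) 47(c=1) 80(c=2)]
  5. access 80: HIT, count now 3. Cache: [24(c=1) 47(c=1) 80(c=3)]
  6. access 80: HIT, count now 4. Cache: [24(c=1) 47(c=1) 80(c=4)]
  7. access 97: MISS, evict 24(c=1). Cache: [47(c=1) 97(c=1) 80(c=4)]
  8. access 80: HIT, count now 5. Cache: [47(c=1) 97(c=1) 80(c=5)]
  9. access 80: HIT, count now 6. Cache: [47(c=1) 97(c=1) 80(c=6)]
  10. access 83: MISS, evict 47(c=1). Cache: [97(c=1) 83(c=1) 80(c=6)]
  11. access 83: HIT, count now 2. Cache: [97(c=1) 83(c=2) 80(c=6)]
  12. access 80: HIT, count now 7. Cache: [97(c=1) 83(c=2) 80(c=7)]
  13. access 83: HIT, count now 3. Cache: [97(c=1) 83(c=3) 80(c=7)]
  14. access 80: HIT, count now 8. Cache: [97(c=1) 83(c=3) 80(c=8)]
  15. access 80: HIT, count now 9. Cache: [97(c=1) 83(c=3) 80(c=9)]
  16. access 83: HIT, count now 4. Cache: [97(c=1) 83(c=4) 80(c=9)]
  17. access 83: HIT, count now 5. Cache: [97(c=1) 83(c=5) 80(c=9)]
  18. access 80: HIT, count now 10. Cache: [97(c=1) 83(c=5) 80(c=10)]
  19. access 24: MISS, evict 97(c=1). Cache: [24(c=1) 83(c=5) 80(c=10)]
  20. access 47: MISS, evict 24(c=1). Cache: [47(c=1) 83(c=5) 80(c=10)]
  21. access 97: MISS, evict 47(c=1). Cache: [97(c=1) 83(c=5) 80(c=10)]
  22. access 83: HIT, count now 6. Cache: [97(c=1) 83(c=6) 80(c=10)]
  23. access 80: HIT, count now 11. Cache: [97(c=1) 83(c=6) 80(c=11)]
Total: 15 hits, 8 misses, 5 evictions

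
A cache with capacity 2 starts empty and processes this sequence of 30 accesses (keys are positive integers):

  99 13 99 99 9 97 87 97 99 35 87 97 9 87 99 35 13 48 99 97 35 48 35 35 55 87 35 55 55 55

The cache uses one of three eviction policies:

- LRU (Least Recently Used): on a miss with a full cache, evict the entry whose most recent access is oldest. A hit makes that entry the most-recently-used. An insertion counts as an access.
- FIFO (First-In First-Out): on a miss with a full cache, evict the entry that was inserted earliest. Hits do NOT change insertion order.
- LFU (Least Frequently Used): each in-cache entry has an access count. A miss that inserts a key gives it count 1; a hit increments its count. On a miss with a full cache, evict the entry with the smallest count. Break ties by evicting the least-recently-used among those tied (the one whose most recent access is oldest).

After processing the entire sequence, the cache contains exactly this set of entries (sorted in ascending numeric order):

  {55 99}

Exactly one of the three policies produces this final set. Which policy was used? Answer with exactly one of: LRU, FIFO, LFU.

Simulating under each policy and comparing final sets:
  LRU: final set = {35 55} -> differs
  FIFO: final set = {35 55} -> differs
  LFU: final set = {55 99} -> MATCHES target
Only LFU produces the target set.

Answer: LFU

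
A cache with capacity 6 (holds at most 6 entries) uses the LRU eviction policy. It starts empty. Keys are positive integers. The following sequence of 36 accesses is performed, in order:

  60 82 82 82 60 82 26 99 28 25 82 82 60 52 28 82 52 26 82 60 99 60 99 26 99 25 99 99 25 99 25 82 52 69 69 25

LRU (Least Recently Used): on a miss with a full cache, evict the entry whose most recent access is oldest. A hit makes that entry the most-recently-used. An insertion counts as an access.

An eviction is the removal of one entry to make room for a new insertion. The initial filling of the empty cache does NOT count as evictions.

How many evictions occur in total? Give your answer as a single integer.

Answer: 5

Derivation:
LRU simulation (capacity=6):
  1. access 60: MISS. Cache (LRU->MRU): [60]
  2. access 82: MISS. Cache (LRU->MRU): [60 82]
  3. access 82: HIT. Cache (LRU->MRU): [60 82]
  4. access 82: HIT. Cache (LRU->MRU): [60 82]
  5. access 60: HIT. Cache (LRU->MRU): [82 60]
  6. access 82: HIT. Cache (LRU->MRU): [60 82]
  7. access 26: MISS. Cache (LRU->MRU): [60 82 26]
  8. access 99: MISS. Cache (LRU->MRU): [60 82 26 99]
  9. access 28: MISS. Cache (LRU->MRU): [60 82 26 99 28]
  10. access 25: MISS. Cache (LRU->MRU): [60 82 26 99 28 25]
  11. access 82: HIT. Cache (LRU->MRU): [60 26 99 28 25 82]
  12. access 82: HIT. Cache (LRU->MRU): [60 26 99 28 25 82]
  13. access 60: HIT. Cache (LRU->MRU): [26 99 28 25 82 60]
  14. access 52: MISS, evict 26. Cache (LRU->MRU): [99 28 25 82 60 52]
  15. access 28: HIT. Cache (LRU->MRU): [99 25 82 60 52 28]
  16. access 82: HIT. Cache (LRU->MRU): [99 25 60 52 28 82]
  17. access 52: HIT. Cache (LRU->MRU): [99 25 60 28 82 52]
  18. access 26: MISS, evict 99. Cache (LRU->MRU): [25 60 28 82 52 26]
  19. access 82: HIT. Cache (LRU->MRU): [25 60 28 52 26 82]
  20. access 60: HIT. Cache (LRU->MRU): [25 28 52 26 82 60]
  21. access 99: MISS, evict 25. Cache (LRU->MRU): [28 52 26 82 60 99]
  22. access 60: HIT. Cache (LRU->MRU): [28 52 26 82 99 60]
  23. access 99: HIT. Cache (LRU->MRU): [28 52 26 82 60 99]
  24. access 26: HIT. Cache (LRU->MRU): [28 52 82 60 99 26]
  25. access 99: HIT. Cache (LRU->MRU): [28 52 82 60 26 99]
  26. access 25: MISS, evict 28. Cache (LRU->MRU): [52 82 60 26 99 25]
  27. access 99: HIT. Cache (LRU->MRU): [52 82 60 26 25 99]
  28. access 99: HIT. Cache (LRU->MRU): [52 82 60 26 25 99]
  29. access 25: HIT. Cache (LRU->MRU): [52 82 60 26 99 25]
  30. access 99: HIT. Cache (LRU->MRU): [52 82 60 26 25 99]
  31. access 25: HIT. Cache (LRU->MRU): [52 82 60 26 99 25]
  32. access 82: HIT. Cache (LRU->MRU): [52 60 26 99 25 82]
  33. access 52: HIT. Cache (LRU->MRU): [60 26 99 25 82 52]
  34. access 69: MISS, evict 60. Cache (LRU->MRU): [26 99 25 82 52 69]
  35. access 69: HIT. Cache (LRU->MRU): [26 99 25 82 52 69]
  36. access 25: HIT. Cache (LRU->MRU): [26 99 82 52 69 25]
Total: 25 hits, 11 misses, 5 evictions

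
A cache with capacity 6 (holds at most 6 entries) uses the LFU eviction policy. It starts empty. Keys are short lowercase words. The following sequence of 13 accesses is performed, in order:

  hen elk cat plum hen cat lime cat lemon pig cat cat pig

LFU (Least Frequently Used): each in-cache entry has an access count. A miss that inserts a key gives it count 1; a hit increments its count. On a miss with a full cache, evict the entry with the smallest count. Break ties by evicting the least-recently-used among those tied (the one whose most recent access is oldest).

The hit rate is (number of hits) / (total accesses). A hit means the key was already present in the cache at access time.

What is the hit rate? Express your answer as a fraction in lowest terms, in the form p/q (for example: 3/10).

Answer: 6/13

Derivation:
LFU simulation (capacity=6):
  1. access hen: MISS. Cache: [hen(c=1)]
  2. access elk: MISS. Cache: [hen(c=1) elk(c=1)]
  3. access cat: MISS. Cache: [hen(c=1) elk(c=1) cat(c=1)]
  4. access plum: MISS. Cache: [hen(c=1) elk(c=1) cat(c=1) plum(c=1)]
  5. access hen: HIT, count now 2. Cache: [elk(c=1) cat(c=1) plum(c=1) hen(c=2)]
  6. access cat: HIT, count now 2. Cache: [elk(c=1) plum(c=1) hen(c=2) cat(c=2)]
  7. access lime: MISS. Cache: [elk(c=1) plum(c=1) lime(c=1) hen(c=2) cat(c=2)]
  8. access cat: HIT, count now 3. Cache: [elk(c=1) plum(c=1) lime(c=1) hen(c=2) cat(c=3)]
  9. access lemon: MISS. Cache: [elk(c=1) plum(c=1) lime(c=1) lemon(c=1) hen(c=2) cat(c=3)]
  10. access pig: MISS, evict elk(c=1). Cache: [plum(c=1) lime(c=1) lemon(c=1) pig(c=1) hen(c=2) cat(c=3)]
  11. access cat: HIT, count now 4. Cache: [plum(c=1) lime(c=1) lemon(c=1) pig(c=1) hen(c=2) cat(c=4)]
  12. access cat: HIT, count now 5. Cache: [plum(c=1) lime(c=1) lemon(c=1) pig(c=1) hen(c=2) cat(c=5)]
  13. access pig: HIT, count now 2. Cache: [plum(c=1) lime(c=1) lemon(c=1) hen(c=2) pig(c=2) cat(c=5)]
Total: 6 hits, 7 misses, 1 evictions

Hit rate = 6/13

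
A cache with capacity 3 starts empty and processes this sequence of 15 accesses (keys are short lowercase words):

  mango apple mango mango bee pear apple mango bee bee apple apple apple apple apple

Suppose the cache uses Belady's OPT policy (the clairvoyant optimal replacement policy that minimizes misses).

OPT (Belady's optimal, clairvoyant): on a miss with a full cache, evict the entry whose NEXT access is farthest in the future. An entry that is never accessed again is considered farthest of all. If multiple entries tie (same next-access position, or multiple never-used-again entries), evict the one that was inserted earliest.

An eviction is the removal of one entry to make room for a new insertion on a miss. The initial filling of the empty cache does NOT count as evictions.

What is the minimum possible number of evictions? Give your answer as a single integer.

OPT (Belady) simulation (capacity=3):
  1. access mango: MISS. Cache: [mango]
  2. access apple: MISS. Cache: [mango apple]
  3. access mango: HIT. Next use of mango: step 4. Cache: [mango apple]
  4. access mango: HIT. Next use of mango: step 8. Cache: [mango apple]
  5. access bee: MISS. Cache: [mango apple bee]
  6. access pear: MISS, evict bee (next use: step 9). Cache: [mango apple pear]
  7. access apple: HIT. Next use of apple: step 11. Cache: [mango apple pear]
  8. access mango: HIT. Next use of mango: never. Cache: [mango apple pear]
  9. access bee: MISS, evict mango (next use: never). Cache: [apple pear bee]
  10. access bee: HIT. Next use of bee: never. Cache: [apple pear bee]
  11. access apple: HIT. Next use of apple: step 12. Cache: [apple pear bee]
  12. access apple: HIT. Next use of apple: step 13. Cache: [apple pear bee]
  13. access apple: HIT. Next use of apple: step 14. Cache: [apple pear bee]
  14. access apple: HIT. Next use of apple: step 15. Cache: [apple pear bee]
  15. access apple: HIT. Next use of apple: never. Cache: [apple pear bee]
Total: 10 hits, 5 misses, 2 evictions

Answer: 2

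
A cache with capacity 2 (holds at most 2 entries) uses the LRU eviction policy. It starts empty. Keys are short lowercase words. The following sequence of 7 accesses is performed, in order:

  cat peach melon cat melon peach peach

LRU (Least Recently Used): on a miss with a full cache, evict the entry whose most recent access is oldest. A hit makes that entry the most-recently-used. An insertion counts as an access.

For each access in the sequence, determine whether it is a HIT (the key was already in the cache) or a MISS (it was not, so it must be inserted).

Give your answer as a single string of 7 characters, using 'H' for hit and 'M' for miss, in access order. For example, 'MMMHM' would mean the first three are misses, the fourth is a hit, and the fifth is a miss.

LRU simulation (capacity=2):
  1. access cat: MISS. Cache (LRU->MRU): [cat]
  2. access peach: MISS. Cache (LRU->MRU): [cat peach]
  3. access melon: MISS, evict cat. Cache (LRU->MRU): [peach melon]
  4. access cat: MISS, evict peach. Cache (LRU->MRU): [melon cat]
  5. access melon: HIT. Cache (LRU->MRU): [cat melon]
  6. access peach: MISS, evict cat. Cache (LRU->MRU): [melon peach]
  7. access peach: HIT. Cache (LRU->MRU): [melon peach]
Total: 2 hits, 5 misses, 3 evictions

Answer: MMMMHMH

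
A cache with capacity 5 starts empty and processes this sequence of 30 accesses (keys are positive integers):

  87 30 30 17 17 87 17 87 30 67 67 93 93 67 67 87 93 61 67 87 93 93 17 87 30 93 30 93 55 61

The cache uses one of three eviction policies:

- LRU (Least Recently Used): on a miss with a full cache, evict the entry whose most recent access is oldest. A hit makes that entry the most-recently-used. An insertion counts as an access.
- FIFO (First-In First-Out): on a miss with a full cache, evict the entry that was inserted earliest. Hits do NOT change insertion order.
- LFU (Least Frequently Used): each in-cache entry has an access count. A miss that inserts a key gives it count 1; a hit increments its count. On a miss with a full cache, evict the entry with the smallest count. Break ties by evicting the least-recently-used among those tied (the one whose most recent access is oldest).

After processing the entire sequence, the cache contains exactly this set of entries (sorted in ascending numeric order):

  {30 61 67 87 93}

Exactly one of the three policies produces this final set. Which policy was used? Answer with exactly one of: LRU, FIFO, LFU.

Answer: LFU

Derivation:
Simulating under each policy and comparing final sets:
  LRU: final set = {30 55 61 87 93} -> differs
  FIFO: final set = {30 55 61 87 93} -> differs
  LFU: final set = {30 61 67 87 93} -> MATCHES target
Only LFU produces the target set.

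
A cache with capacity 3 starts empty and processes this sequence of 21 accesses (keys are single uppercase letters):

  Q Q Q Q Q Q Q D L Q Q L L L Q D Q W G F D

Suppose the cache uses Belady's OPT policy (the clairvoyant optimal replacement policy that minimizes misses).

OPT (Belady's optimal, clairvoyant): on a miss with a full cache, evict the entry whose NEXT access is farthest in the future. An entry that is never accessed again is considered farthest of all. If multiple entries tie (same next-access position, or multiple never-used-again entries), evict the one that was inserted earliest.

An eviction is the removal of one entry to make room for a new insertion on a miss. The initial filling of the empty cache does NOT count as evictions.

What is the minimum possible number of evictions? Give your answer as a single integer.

Answer: 3

Derivation:
OPT (Belady) simulation (capacity=3):
  1. access Q: MISS. Cache: [Q]
  2. access Q: HIT. Next use of Q: step 3. Cache: [Q]
  3. access Q: HIT. Next use of Q: step 4. Cache: [Q]
  4. access Q: HIT. Next use of Q: step 5. Cache: [Q]
  5. access Q: HIT. Next use of Q: step 6. Cache: [Q]
  6. access Q: HIT. Next use of Q: step 7. Cache: [Q]
  7. access Q: HIT. Next use of Q: step 10. Cache: [Q]
  8. access D: MISS. Cache: [Q D]
  9. access L: MISS. Cache: [Q D L]
  10. access Q: HIT. Next use of Q: step 11. Cache: [Q D L]
  11. access Q: HIT. Next use of Q: step 15. Cache: [Q D L]
  12. access L: HIT. Next use of L: step 13. Cache: [Q D L]
  13. access L: HIT. Next use of L: step 14. Cache: [Q D L]
  14. access L: HIT. Next use of L: never. Cache: [Q D L]
  15. access Q: HIT. Next use of Q: step 17. Cache: [Q D L]
  16. access D: HIT. Next use of D: step 21. Cache: [Q D L]
  17. access Q: HIT. Next use of Q: never. Cache: [Q D L]
  18. access W: MISS, evict Q (next use: never). Cache: [D L W]
  19. access G: MISS, evict L (next use: never). Cache: [D W G]
  20. access F: MISS, evict W (next use: never). Cache: [D G F]
  21. access D: HIT. Next use of D: never. Cache: [D G F]
Total: 15 hits, 6 misses, 3 evictions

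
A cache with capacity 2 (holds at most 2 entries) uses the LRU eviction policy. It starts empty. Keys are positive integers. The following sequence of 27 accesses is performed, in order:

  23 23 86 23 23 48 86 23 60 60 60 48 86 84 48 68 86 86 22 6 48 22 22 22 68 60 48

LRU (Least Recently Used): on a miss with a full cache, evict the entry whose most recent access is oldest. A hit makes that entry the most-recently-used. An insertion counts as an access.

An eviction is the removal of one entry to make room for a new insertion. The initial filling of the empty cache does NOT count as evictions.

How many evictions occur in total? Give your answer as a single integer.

Answer: 17

Derivation:
LRU simulation (capacity=2):
  1. access 23: MISS. Cache (LRU->MRU): [23]
  2. access 23: HIT. Cache (LRU->MRU): [23]
  3. access 86: MISS. Cache (LRU->MRU): [23 86]
  4. access 23: HIT. Cache (LRU->MRU): [86 23]
  5. access 23: HIT. Cache (LRU->MRU): [86 23]
  6. access 48: MISS, evict 86. Cache (LRU->MRU): [23 48]
  7. access 86: MISS, evict 23. Cache (LRU->MRU): [48 86]
  8. access 23: MISS, evict 48. Cache (LRU->MRU): [86 23]
  9. access 60: MISS, evict 86. Cache (LRU->MRU): [23 60]
  10. access 60: HIT. Cache (LRU->MRU): [23 60]
  11. access 60: HIT. Cache (LRU->MRU): [23 60]
  12. access 48: MISS, evict 23. Cache (LRU->MRU): [60 48]
  13. access 86: MISS, evict 60. Cache (LRU->MRU): [48 86]
  14. access 84: MISS, evict 48. Cache (LRU->MRU): [86 84]
  15. access 48: MISS, evict 86. Cache (LRU->MRU): [84 48]
  16. access 68: MISS, evict 84. Cache (LRU->MRU): [48 68]
  17. access 86: MISS, evict 48. Cache (LRU->MRU): [68 86]
  18. access 86: HIT. Cache (LRU->MRU): [68 86]
  19. access 22: MISS, evict 68. Cache (LRU->MRU): [86 22]
  20. access 6: MISS, evict 86. Cache (LRU->MRU): [22 6]
  21. access 48: MISS, evict 22. Cache (LRU->MRU): [6 48]
  22. access 22: MISS, evict 6. Cache (LRU->MRU): [48 22]
  23. access 22: HIT. Cache (LRU->MRU): [48 22]
  24. access 22: HIT. Cache (LRU->MRU): [48 22]
  25. access 68: MISS, evict 48. Cache (LRU->MRU): [22 68]
  26. access 60: MISS, evict 22. Cache (LRU->MRU): [68 60]
  27. access 48: MISS, evict 68. Cache (LRU->MRU): [60 48]
Total: 8 hits, 19 misses, 17 evictions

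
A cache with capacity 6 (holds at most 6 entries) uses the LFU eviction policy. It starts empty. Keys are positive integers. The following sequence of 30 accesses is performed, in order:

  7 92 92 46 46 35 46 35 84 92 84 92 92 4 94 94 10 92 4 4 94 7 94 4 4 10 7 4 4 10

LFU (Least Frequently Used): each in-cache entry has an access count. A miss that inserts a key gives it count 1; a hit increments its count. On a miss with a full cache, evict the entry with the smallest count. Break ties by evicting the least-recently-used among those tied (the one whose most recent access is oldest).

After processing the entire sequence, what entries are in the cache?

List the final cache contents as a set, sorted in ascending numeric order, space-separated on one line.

Answer: 4 10 46 84 92 94

Derivation:
LFU simulation (capacity=6):
  1. access 7: MISS. Cache: [7(c=1)]
  2. access 92: MISS. Cache: [7(c=1) 92(c=1)]
  3. access 92: HIT, count now 2. Cache: [7(c=1) 92(c=2)]
  4. access 46: MISS. Cache: [7(c=1) 46(c=1) 92(c=2)]
  5. access 46: HIT, count now 2. Cache: [7(c=1) 92(c=2) 46(c=2)]
  6. access 35: MISS. Cache: [7(c=1) 35(c=1) 92(c=2) 46(c=2)]
  7. access 46: HIT, count now 3. Cache: [7(c=1) 35(c=1) 92(c=2) 46(c=3)]
  8. access 35: HIT, count now 2. Cache: [7(c=1) 92(c=2) 35(c=2) 46(c=3)]
  9. access 84: MISS. Cache: [7(c=1) 84(c=1) 92(c=2) 35(c=2) 46(c=3)]
  10. access 92: HIT, count now 3. Cache: [7(c=1) 84(c=1) 35(c=2) 46(c=3) 92(c=3)]
  11. access 84: HIT, count now 2. Cache: [7(c=1) 35(c=2) 84(c=2) 46(c=3) 92(c=3)]
  12. access 92: HIT, count now 4. Cache: [7(c=1) 35(c=2) 84(c=2) 46(c=3) 92(c=4)]
  13. access 92: HIT, count now 5. Cache: [7(c=1) 35(c=2) 84(c=2) 46(c=3) 92(c=5)]
  14. access 4: MISS. Cache: [7(c=1) 4(c=1) 35(c=2) 84(c=2) 46(c=3) 92(c=5)]
  15. access 94: MISS, evict 7(c=1). Cache: [4(c=1) 94(c=1) 35(c=2) 84(c=2) 46(c=3) 92(c=5)]
  16. access 94: HIT, count now 2. Cache: [4(c=1) 35(c=2) 84(c=2) 94(c=2) 46(c=3) 92(c=5)]
  17. access 10: MISS, evict 4(c=1). Cache: [10(c=1) 35(c=2) 84(c=2) 94(c=2) 46(c=3) 92(c=5)]
  18. access 92: HIT, count now 6. Cache: [10(c=1) 35(c=2) 84(c=2) 94(c=2) 46(c=3) 92(c=6)]
  19. access 4: MISS, evict 10(c=1). Cache: [4(c=1) 35(c=2) 84(c=2) 94(c=2) 46(c=3) 92(c=6)]
  20. access 4: HIT, count now 2. Cache: [35(c=2) 84(c=2) 94(c=2) 4(c=2) 46(c=3) 92(c=6)]
  21. access 94: HIT, count now 3. Cache: [35(c=2) 84(c=2) 4(c=2) 46(c=3) 94(c=3) 92(c=6)]
  22. access 7: MISS, evict 35(c=2). Cache: [7(c=1) 84(c=2) 4(c=2) 46(c=3) 94(c=3) 92(c=6)]
  23. access 94: HIT, count now 4. Cache: [7(c=1) 84(c=2) 4(c=2) 46(c=3) 94(c=4) 92(c=6)]
  24. access 4: HIT, count now 3. Cache: [7(c=1) 84(c=2) 46(c=3) 4(c=3) 94(c=4) 92(c=6)]
  25. access 4: HIT, count now 4. Cache: [7(c=1) 84(c=2) 46(c=3) 94(c=4) 4(c=4) 92(c=6)]
  26. access 10: MISS, evict 7(c=1). Cache: [10(c=1) 84(c=2) 46(c=3) 94(c=4) 4(c=4) 92(c=6)]
  27. access 7: MISS, evict 10(c=1). Cache: [7(c=1) 84(c=2) 46(c=3) 94(c=4) 4(c=4) 92(c=6)]
  28. access 4: HIT, count now 5. Cache: [7(c=1) 84(c=2) 46(c=3) 94(c=4) 4(c=5) 92(c=6)]
  29. access 4: HIT, count now 6. Cache: [7(c=1) 84(c=2) 46(c=3) 94(c=4) 92(c=6) 4(c=6)]
  30. access 10: MISS, evict 7(c=1). Cache: [10(c=1) 84(c=2) 46(c=3) 94(c=4) 92(c=6) 4(c=6)]
Total: 17 hits, 13 misses, 7 evictions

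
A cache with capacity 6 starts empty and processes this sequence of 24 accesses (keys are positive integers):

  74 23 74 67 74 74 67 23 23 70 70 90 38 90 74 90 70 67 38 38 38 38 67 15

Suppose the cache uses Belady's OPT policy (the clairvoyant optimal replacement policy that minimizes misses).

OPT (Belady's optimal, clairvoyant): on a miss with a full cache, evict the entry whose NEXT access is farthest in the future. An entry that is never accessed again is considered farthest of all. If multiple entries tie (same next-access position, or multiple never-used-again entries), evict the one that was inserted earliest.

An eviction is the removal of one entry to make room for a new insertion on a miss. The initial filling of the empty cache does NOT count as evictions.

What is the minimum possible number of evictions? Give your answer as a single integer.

OPT (Belady) simulation (capacity=6):
  1. access 74: MISS. Cache: [74]
  2. access 23: MISS. Cache: [74 23]
  3. access 74: HIT. Next use of 74: step 5. Cache: [74 23]
  4. access 67: MISS. Cache: [74 23 67]
  5. access 74: HIT. Next use of 74: step 6. Cache: [74 23 67]
  6. access 74: HIT. Next use of 74: step 15. Cache: [74 23 67]
  7. access 67: HIT. Next use of 67: step 18. Cache: [74 23 67]
  8. access 23: HIT. Next use of 23: step 9. Cache: [74 23 67]
  9. access 23: HIT. Next use of 23: never. Cache: [74 23 67]
  10. access 70: MISS. Cache: [74 23 67 70]
  11. access 70: HIT. Next use of 70: step 17. Cache: [74 23 67 70]
  12. access 90: MISS. Cache: [74 23 67 70 90]
  13. access 38: MISS. Cache: [74 23 67 70 90 38]
  14. access 90: HIT. Next use of 90: step 16. Cache: [74 23 67 70 90 38]
  15. access 74: HIT. Next use of 74: never. Cache: [74 23 67 70 90 38]
  16. access 90: HIT. Next use of 90: never. Cache: [74 23 67 70 90 38]
  17. access 70: HIT. Next use of 70: never. Cache: [74 23 67 70 90 38]
  18. access 67: HIT. Next use of 67: step 23. Cache: [74 23 67 70 90 38]
  19. access 38: HIT. Next use of 38: step 20. Cache: [74 23 67 70 90 38]
  20. access 38: HIT. Next use of 38: step 21. Cache: [74 23 67 70 90 38]
  21. access 38: HIT. Next use of 38: step 22. Cache: [74 23 67 70 90 38]
  22. access 38: HIT. Next use of 38: never. Cache: [74 23 67 70 90 38]
  23. access 67: HIT. Next use of 67: never. Cache: [74 23 67 70 90 38]
  24. access 15: MISS, evict 74 (next use: never). Cache: [23 67 70 90 38 15]
Total: 17 hits, 7 misses, 1 evictions

Answer: 1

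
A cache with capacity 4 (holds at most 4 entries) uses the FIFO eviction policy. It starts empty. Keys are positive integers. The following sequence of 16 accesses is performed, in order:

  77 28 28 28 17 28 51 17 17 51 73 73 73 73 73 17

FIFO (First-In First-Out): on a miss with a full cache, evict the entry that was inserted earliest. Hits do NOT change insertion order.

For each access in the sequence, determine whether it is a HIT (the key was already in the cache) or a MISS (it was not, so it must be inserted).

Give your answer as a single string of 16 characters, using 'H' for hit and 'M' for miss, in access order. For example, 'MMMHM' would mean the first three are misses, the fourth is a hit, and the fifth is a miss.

FIFO simulation (capacity=4):
  1. access 77: MISS. Cache (old->new): [77]
  2. access 28: MISS. Cache (old->new): [77 28]
  3. access 28: HIT. Cache (old->new): [77 28]
  4. access 28: HIT. Cache (old->new): [77 28]
  5. access 17: MISS. Cache (old->new): [77 28 17]
  6. access 28: HIT. Cache (old->new): [77 28 17]
  7. access 51: MISS. Cache (old->new): [77 28 17 51]
  8. access 17: HIT. Cache (old->new): [77 28 17 51]
  9. access 17: HIT. Cache (old->new): [77 28 17 51]
  10. access 51: HIT. Cache (old->new): [77 28 17 51]
  11. access 73: MISS, evict 77. Cache (old->new): [28 17 51 73]
  12. access 73: HIT. Cache (old->new): [28 17 51 73]
  13. access 73: HIT. Cache (old->new): [28 17 51 73]
  14. access 73: HIT. Cache (old->new): [28 17 51 73]
  15. access 73: HIT. Cache (old->new): [28 17 51 73]
  16. access 17: HIT. Cache (old->new): [28 17 51 73]
Total: 11 hits, 5 misses, 1 evictions

Answer: MMHHMHMHHHMHHHHH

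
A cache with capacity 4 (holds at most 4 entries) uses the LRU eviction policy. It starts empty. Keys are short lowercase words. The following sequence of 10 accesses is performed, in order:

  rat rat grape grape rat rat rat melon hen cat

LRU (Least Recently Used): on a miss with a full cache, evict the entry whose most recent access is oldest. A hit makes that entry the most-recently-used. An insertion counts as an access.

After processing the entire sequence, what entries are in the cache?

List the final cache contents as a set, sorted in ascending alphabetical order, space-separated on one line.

LRU simulation (capacity=4):
  1. access rat: MISS. Cache (LRU->MRU): [rat]
  2. access rat: HIT. Cache (LRU->MRU): [rat]
  3. access grape: MISS. Cache (LRU->MRU): [rat grape]
  4. access grape: HIT. Cache (LRU->MRU): [rat grape]
  5. access rat: HIT. Cache (LRU->MRU): [grape rat]
  6. access rat: HIT. Cache (LRU->MRU): [grape rat]
  7. access rat: HIT. Cache (LRU->MRU): [grape rat]
  8. access melon: MISS. Cache (LRU->MRU): [grape rat melon]
  9. access hen: MISS. Cache (LRU->MRU): [grape rat melon hen]
  10. access cat: MISS, evict grape. Cache (LRU->MRU): [rat melon hen cat]
Total: 5 hits, 5 misses, 1 evictions

Answer: cat hen melon rat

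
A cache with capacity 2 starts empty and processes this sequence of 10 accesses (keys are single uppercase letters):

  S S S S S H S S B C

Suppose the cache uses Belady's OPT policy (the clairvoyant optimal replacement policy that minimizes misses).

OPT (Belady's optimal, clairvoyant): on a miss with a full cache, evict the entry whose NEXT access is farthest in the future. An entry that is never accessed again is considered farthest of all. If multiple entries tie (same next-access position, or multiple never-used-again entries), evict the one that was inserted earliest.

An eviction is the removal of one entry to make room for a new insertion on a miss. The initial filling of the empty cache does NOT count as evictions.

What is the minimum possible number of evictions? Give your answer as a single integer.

OPT (Belady) simulation (capacity=2):
  1. access S: MISS. Cache: [S]
  2. access S: HIT. Next use of S: step 3. Cache: [S]
  3. access S: HIT. Next use of S: step 4. Cache: [S]
  4. access S: HIT. Next use of S: step 5. Cache: [S]
  5. access S: HIT. Next use of S: step 7. Cache: [S]
  6. access H: MISS. Cache: [S H]
  7. access S: HIT. Next use of S: step 8. Cache: [S H]
  8. access S: HIT. Next use of S: never. Cache: [S H]
  9. access B: MISS, evict S (next use: never). Cache: [H B]
  10. access C: MISS, evict H (next use: never). Cache: [B C]
Total: 6 hits, 4 misses, 2 evictions

Answer: 2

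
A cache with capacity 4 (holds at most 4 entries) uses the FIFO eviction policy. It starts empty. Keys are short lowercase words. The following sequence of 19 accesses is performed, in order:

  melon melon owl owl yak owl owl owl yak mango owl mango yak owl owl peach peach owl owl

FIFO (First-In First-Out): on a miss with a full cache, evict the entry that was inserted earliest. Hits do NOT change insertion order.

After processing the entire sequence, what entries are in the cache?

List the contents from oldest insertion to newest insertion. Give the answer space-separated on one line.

Answer: owl yak mango peach

Derivation:
FIFO simulation (capacity=4):
  1. access melon: MISS. Cache (old->new): [melon]
  2. access melon: HIT. Cache (old->new): [melon]
  3. access owl: MISS. Cache (old->new): [melon owl]
  4. access owl: HIT. Cache (old->new): [melon owl]
  5. access yak: MISS. Cache (old->new): [melon owl yak]
  6. access owl: HIT. Cache (old->new): [melon owl yak]
  7. access owl: HIT. Cache (old->new): [melon owl yak]
  8. access owl: HIT. Cache (old->new): [melon owl yak]
  9. access yak: HIT. Cache (old->new): [melon owl yak]
  10. access mango: MISS. Cache (old->new): [melon owl yak mango]
  11. access owl: HIT. Cache (old->new): [melon owl yak mango]
  12. access mango: HIT. Cache (old->new): [melon owl yak mango]
  13. access yak: HIT. Cache (old->new): [melon owl yak mango]
  14. access owl: HIT. Cache (old->new): [melon owl yak mango]
  15. access owl: HIT. Cache (old->new): [melon owl yak mango]
  16. access peach: MISS, evict melon. Cache (old->new): [owl yak mango peach]
  17. access peach: HIT. Cache (old->new): [owl yak mango peach]
  18. access owl: HIT. Cache (old->new): [owl yak mango peach]
  19. access owl: HIT. Cache (old->new): [owl yak mango peach]
Total: 14 hits, 5 misses, 1 evictions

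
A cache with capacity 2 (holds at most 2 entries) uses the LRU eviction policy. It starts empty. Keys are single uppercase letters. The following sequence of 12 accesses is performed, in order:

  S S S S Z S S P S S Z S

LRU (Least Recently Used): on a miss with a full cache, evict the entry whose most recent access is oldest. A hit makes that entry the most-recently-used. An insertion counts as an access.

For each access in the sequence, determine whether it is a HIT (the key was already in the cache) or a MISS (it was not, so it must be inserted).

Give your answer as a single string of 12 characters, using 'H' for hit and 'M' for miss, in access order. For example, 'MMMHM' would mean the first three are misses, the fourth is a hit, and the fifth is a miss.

Answer: MHHHMHHMHHMH

Derivation:
LRU simulation (capacity=2):
  1. access S: MISS. Cache (LRU->MRU): [S]
  2. access S: HIT. Cache (LRU->MRU): [S]
  3. access S: HIT. Cache (LRU->MRU): [S]
  4. access S: HIT. Cache (LRU->MRU): [S]
  5. access Z: MISS. Cache (LRU->MRU): [S Z]
  6. access S: HIT. Cache (LRU->MRU): [Z S]
  7. access S: HIT. Cache (LRU->MRU): [Z S]
  8. access P: MISS, evict Z. Cache (LRU->MRU): [S P]
  9. access S: HIT. Cache (LRU->MRU): [P S]
  10. access S: HIT. Cache (LRU->MRU): [P S]
  11. access Z: MISS, evict P. Cache (LRU->MRU): [S Z]
  12. access S: HIT. Cache (LRU->MRU): [Z S]
Total: 8 hits, 4 misses, 2 evictions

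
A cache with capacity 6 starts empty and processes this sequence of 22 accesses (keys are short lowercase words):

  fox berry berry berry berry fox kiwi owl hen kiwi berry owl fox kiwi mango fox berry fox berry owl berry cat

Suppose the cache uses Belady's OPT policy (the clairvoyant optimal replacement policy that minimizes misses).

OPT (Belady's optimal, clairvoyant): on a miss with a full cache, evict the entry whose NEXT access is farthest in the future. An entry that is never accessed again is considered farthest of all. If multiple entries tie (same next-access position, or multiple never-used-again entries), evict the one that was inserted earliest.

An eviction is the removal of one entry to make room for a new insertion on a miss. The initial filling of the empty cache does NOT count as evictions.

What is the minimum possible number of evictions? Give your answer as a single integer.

Answer: 1

Derivation:
OPT (Belady) simulation (capacity=6):
  1. access fox: MISS. Cache: [fox]
  2. access berry: MISS. Cache: [fox berry]
  3. access berry: HIT. Next use of berry: step 4. Cache: [fox berry]
  4. access berry: HIT. Next use of berry: step 5. Cache: [fox berry]
  5. access berry: HIT. Next use of berry: step 11. Cache: [fox berry]
  6. access fox: HIT. Next use of fox: step 13. Cache: [fox berry]
  7. access kiwi: MISS. Cache: [fox berry kiwi]
  8. access owl: MISS. Cache: [fox berry kiwi owl]
  9. access hen: MISS. Cache: [fox berry kiwi owl hen]
  10. access kiwi: HIT. Next use of kiwi: step 14. Cache: [fox berry kiwi owl hen]
  11. access berry: HIT. Next use of berry: step 17. Cache: [fox berry kiwi owl hen]
  12. access owl: HIT. Next use of owl: step 20. Cache: [fox berry kiwi owl hen]
  13. access fox: HIT. Next use of fox: step 16. Cache: [fox berry kiwi owl hen]
  14. access kiwi: HIT. Next use of kiwi: never. Cache: [fox berry kiwi owl hen]
  15. access mango: MISS. Cache: [fox berry kiwi owl hen mango]
  16. access fox: HIT. Next use of fox: step 18. Cache: [fox berry kiwi owl hen mango]
  17. access berry: HIT. Next use of berry: step 19. Cache: [fox berry kiwi owl hen mango]
  18. access fox: HIT. Next use of fox: never. Cache: [fox berry kiwi owl hen mango]
  19. access berry: HIT. Next use of berry: step 21. Cache: [fox berry kiwi owl hen mango]
  20. access owl: HIT. Next use of owl: never. Cache: [fox berry kiwi owl hen mango]
  21. access berry: HIT. Next use of berry: never. Cache: [fox berry kiwi owl hen mango]
  22. access cat: MISS, evict fox (next use: never). Cache: [berry kiwi owl hen mango cat]
Total: 15 hits, 7 misses, 1 evictions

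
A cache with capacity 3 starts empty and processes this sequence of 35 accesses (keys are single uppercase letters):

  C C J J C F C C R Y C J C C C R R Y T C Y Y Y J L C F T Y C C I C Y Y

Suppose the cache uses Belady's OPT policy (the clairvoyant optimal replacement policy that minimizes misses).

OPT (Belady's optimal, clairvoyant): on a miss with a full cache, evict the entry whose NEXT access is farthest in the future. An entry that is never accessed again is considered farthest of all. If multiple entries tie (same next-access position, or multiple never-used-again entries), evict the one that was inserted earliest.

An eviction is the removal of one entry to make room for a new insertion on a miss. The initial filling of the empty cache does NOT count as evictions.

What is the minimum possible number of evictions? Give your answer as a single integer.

Answer: 9

Derivation:
OPT (Belady) simulation (capacity=3):
  1. access C: MISS. Cache: [C]
  2. access C: HIT. Next use of C: step 5. Cache: [C]
  3. access J: MISS. Cache: [C J]
  4. access J: HIT. Next use of J: step 12. Cache: [C J]
  5. access C: HIT. Next use of C: step 7. Cache: [C J]
  6. access F: MISS. Cache: [C J F]
  7. access C: HIT. Next use of C: step 8. Cache: [C J F]
  8. access C: HIT. Next use of C: step 11. Cache: [C J F]
  9. access R: MISS, evict F (next use: step 27). Cache: [C J R]
  10. access Y: MISS, evict R (next use: step 16). Cache: [C J Y]
  11. access C: HIT. Next use of C: step 13. Cache: [C J Y]
  12. access J: HIT. Next use of J: step 24. Cache: [C J Y]
  13. access C: HIT. Next use of C: step 14. Cache: [C J Y]
  14. access C: HIT. Next use of C: step 15. Cache: [C J Y]
  15. access C: HIT. Next use of C: step 20. Cache: [C J Y]
  16. access R: MISS, evict J (next use: step 24). Cache: [C Y R]
  17. access R: HIT. Next use of R: never. Cache: [C Y R]
  18. access Y: HIT. Next use of Y: step 21. Cache: [C Y R]
  19. access T: MISS, evict R (next use: never). Cache: [C Y T]
  20. access C: HIT. Next use of C: step 26. Cache: [C Y T]
  21. access Y: HIT. Next use of Y: step 22. Cache: [C Y T]
  22. access Y: HIT. Next use of Y: step 23. Cache: [C Y T]
  23. access Y: HIT. Next use of Y: step 29. Cache: [C Y T]
  24. access J: MISS, evict Y (next use: step 29). Cache: [C T J]
  25. access L: MISS, evict J (next use: never). Cache: [C T L]
  26. access C: HIT. Next use of C: step 30. Cache: [C T L]
  27. access F: MISS, evict L (next use: never). Cache: [C T F]
  28. access T: HIT. Next use of T: never. Cache: [C T F]
  29. access Y: MISS, evict T (next use: never). Cache: [C F Y]
  30. access C: HIT. Next use of C: step 31. Cache: [C F Y]
  31. access C: HIT. Next use of C: step 33. Cache: [C F Y]
  32. access I: MISS, evict F (next use: never). Cache: [C Y I]
  33. access C: HIT. Next use of C: never. Cache: [C Y I]
  34. access Y: HIT. Next use of Y: step 35. Cache: [C Y I]
  35. access Y: HIT. Next use of Y: never. Cache: [C Y I]
Total: 23 hits, 12 misses, 9 evictions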